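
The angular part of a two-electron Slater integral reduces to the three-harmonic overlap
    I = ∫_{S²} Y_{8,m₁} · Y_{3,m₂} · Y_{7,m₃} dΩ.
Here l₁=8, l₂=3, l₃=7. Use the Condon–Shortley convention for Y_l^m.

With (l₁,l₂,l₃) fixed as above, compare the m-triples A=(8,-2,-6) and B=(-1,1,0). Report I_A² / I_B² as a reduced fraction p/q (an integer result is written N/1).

l's match ⇒ only the (l;m) 3-j factors differ between A and B.
A: triangle coeff Δ(8,3,7) = 1/5290740; Σ_t [0,0]: t=0:+1/11496038400 = 1/11496038400; (3j)²=65/2907 [(8 3 7; 8 -2 -6)], sign=-1
B: triangle coeff Δ(8,3,7) = 1/5290740; Σ_t [2,4]: t=2:+1/4838400 t=3:−1/3110400 t=4:+1/29030400 = -1/12441600; (3j)²=343/125970 [(8 3 7; -1 1 0)], sign=+1
I_A²/I_B² = (65/2907)/(343/125970) = 8450/1029

8450/1029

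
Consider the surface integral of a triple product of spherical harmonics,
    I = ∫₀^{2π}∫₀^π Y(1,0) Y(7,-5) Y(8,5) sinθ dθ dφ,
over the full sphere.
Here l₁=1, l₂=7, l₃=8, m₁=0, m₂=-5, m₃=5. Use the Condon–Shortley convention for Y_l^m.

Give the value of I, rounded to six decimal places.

Rules hold: Σm=0, L=16 even, 6≤8≤8.
N = 3·15·17 = 765
Δ = 0!·2!·14!/17! = 1/2040
Racah Σ t=0..0: t=0:+1/25401600 = 1/25401600
⇒ 3j(1 7 8; 0 0 0)² = 8/255, sgn +1
Racah Σ t=0..0: t=0:+1/958003200 = 1/958003200
⇒ 3j(1 7 8; 0 -5 5)² = 13/680, sgn -1
4πI² = N·(3j₀)²·(3jₘ)² = 39/85
I = -1·√(0.458824/4π) = -0.19108118

-0.191081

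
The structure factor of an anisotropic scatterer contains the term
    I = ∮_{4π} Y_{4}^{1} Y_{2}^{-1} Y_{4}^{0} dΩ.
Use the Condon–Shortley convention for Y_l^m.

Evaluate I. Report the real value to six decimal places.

Checks pass: Σm=0; 10 even; l₃=4∈[2,6].
(2·4+1)(2·2+1)(2·4+1) = 405
Δ: 2! 6! 2! / 11! → 1/13860
sum: t=0:+1/192 t=1:−1/36 t=2:+1/192 = -5/288
3j²(4 2 4; 0 0 0) = Δ·Π!·Σ² = 20/693  (sign -1)
sum: t=0:+1/72 t=1:−1/96 = 1/288
3j²(4 2 4; 1 -1 0) = Δ·Π!·Σ² = 1/462  (sign +1)
combine: 4πI² = 405·20/693·1/462 = 150/5929
take √, sign -1: I = -0.04486937

-0.044869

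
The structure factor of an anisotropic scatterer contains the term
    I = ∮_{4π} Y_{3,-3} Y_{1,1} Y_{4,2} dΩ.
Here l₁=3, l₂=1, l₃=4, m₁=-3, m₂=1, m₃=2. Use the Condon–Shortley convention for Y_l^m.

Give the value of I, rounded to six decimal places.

Checks pass: Σm=0; 8 even; l₃=4∈[2,4].
(2·3+1)(2·1+1)(2·4+1) = 189
Δ: 0! 6! 2! / 9! → 1/252
sum: t=0:+1/36 = 1/36
3j²(3 1 4; 0 0 0) = Δ·Π!·Σ² = 4/63  (sign +1)
sum: t=0:+1/1440 = 1/1440
3j²(3 1 4; -3 1 2) = Δ·Π!·Σ² = 1/252  (sign +1)
combine: 4πI² = 189·4/63·1/252 = 1/21
take √, sign +1: I = 0.06155813

0.061558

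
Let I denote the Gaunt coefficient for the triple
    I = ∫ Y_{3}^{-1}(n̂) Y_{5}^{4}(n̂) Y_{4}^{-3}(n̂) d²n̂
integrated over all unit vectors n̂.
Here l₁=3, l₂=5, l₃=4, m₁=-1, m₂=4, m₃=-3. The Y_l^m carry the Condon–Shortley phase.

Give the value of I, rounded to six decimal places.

0.042401

Checks pass: Σm=0; 12 even; l₃=4∈[2,8].
(2·3+1)(2·5+1)(2·4+1) = 693
Δ: 4! 2! 6! / 13! → 1/180180
sum: t=1:−1/576 t=2:+1/144 t=3:−1/576 = 1/288
3j²(3 5 4; 0 0 0) = Δ·Π!·Σ² = 20/1001  (sign +1)
sum: t=3:−1/4320 t=4:+1/5760 = -1/17280
3j²(3 5 4; -1 4 -3) = Δ·Π!·Σ² = 7/4290  (sign +1)
combine: 4πI² = 693·20/1001·7/4290 = 42/1859
take √, sign +1: I = 0.04240138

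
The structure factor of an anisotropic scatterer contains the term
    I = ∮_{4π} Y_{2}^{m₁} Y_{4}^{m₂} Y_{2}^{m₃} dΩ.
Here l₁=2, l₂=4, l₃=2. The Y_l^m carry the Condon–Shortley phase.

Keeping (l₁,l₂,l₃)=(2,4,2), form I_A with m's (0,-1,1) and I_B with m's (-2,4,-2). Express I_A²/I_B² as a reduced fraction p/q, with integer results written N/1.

3/7

Shared (l₁,l₂,l₃)=(2,4,2): N and (l;000)² cancel in I_A²/I_B².
A: Δ = 4!·0!·4!/9! = 1/630; Racah Σ t=2..2: t=2:+1/24 = 1/24; ⇒ 3j(2 4 2; 0 -1 1)² = 1/21, sgn -1
B: Δ = 4!·0!·4!/9! = 1/630; Racah Σ t=4..4: t=4:+1/576 = 1/576; ⇒ 3j(2 4 2; -2 4 -2)² = 1/9, sgn +1
I_A²/I_B² = (1/21)/(1/9) = 3/7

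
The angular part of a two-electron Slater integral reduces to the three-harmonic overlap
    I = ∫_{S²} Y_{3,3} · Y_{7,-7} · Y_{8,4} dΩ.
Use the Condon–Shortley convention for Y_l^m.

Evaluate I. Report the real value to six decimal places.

-0.020973

Rules hold: Σm=0, L=18 even, 4≤8≤10.
N = 7·15·17 = 1785
Δ = 2!·4!·12!/19! = 1/5290740
Racah Σ t=0..2: t=0:+1/7257600 t=1:−1/2073600 t=2:+1/7257600 = -1/4838400
⇒ 3j(3 7 8; 0 0 0)² = 252/20995, sgn -1
Racah Σ t=0..0: t=0:+1/22992076800 = 1/22992076800
⇒ 3j(3 7 8; 3 -7 4)² = 1/3876, sgn +1
4πI² = N·(3j₀)²·(3jₘ)² = 441/79781
I = -1·√(0.00552763/4π) = -0.02097320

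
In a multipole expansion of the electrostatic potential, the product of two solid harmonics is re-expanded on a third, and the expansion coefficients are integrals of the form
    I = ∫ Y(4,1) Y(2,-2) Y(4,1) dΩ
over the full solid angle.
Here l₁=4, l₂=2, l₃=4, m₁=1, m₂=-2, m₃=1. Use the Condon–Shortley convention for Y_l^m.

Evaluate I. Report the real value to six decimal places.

0.200662

m-sum 0 ✓  L=10 even ✓  2≤4≤6 ✓
Π(2lᵢ+1) = 9×5×9 = 405
triangle coeff Δ(4,2,4) = 1/13860
Σ_t [0,2]: t=0:+1/192 t=1:−1/36 t=2:+1/192 = -5/288
(3j)²=20/693 [(4 2 4; 0 0 0)], sign=-1
Σ_t [0,0]: t=0:+1/144 = 1/144
(3j)²=10/231 [(4 2 4; 1 -2 1)], sign=-1
⇒ 4πI² = 3000/5929
I = (+1)√(3000/5929/(4π)) = 0.20066192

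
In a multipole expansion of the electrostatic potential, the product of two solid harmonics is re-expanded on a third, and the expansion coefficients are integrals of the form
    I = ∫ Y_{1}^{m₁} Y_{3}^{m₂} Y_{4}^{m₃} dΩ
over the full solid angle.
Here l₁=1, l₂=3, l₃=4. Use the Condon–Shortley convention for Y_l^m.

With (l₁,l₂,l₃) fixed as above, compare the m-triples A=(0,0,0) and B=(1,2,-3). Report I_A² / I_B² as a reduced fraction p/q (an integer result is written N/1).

16/21

Shared (l₁,l₂,l₃)=(1,3,4): N and (l;000)² cancel in I_A²/I_B².
A: Δ = 0!·2!·6!/9! = 1/252; Racah Σ t=0..0: t=0:+1/36 = 1/36; ⇒ 3j(1 3 4; 0 0 0)² = 4/63, sgn +1
B: Δ = 0!·2!·6!/9! = 1/252; Racah Σ t=0..0: t=0:+1/240 = 1/240; ⇒ 3j(1 3 4; 1 2 -3)² = 1/12, sgn -1
I_A²/I_B² = (4/63)/(1/12) = 16/21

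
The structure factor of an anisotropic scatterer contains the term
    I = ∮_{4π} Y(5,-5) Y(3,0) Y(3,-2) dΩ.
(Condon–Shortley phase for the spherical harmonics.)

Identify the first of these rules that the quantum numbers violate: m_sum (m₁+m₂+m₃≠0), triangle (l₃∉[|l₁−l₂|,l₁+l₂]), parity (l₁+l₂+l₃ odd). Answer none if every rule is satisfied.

m_sum

azimuthal sum: -5 + 0 − 2 = -7  ✗
2 ≤ 3 ≤ 8 (triangle on l)
L = 5 + 3 + 3 = 11 (odd)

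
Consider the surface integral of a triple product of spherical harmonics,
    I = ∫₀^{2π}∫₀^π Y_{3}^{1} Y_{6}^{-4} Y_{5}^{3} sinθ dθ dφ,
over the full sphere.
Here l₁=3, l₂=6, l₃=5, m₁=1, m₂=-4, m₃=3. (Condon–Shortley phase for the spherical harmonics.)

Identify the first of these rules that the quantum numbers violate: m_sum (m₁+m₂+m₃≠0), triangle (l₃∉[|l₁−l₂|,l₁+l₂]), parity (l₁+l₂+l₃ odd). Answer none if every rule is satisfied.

m₁+m₂+m₃ = 1 − 4 + 3 = 0  ✓
triangle: |3−6|=3 ≤ l₃=5 ≤ 3+6=9  ✓
parity: l₁+l₂+l₃ = 14 is even  ✓

none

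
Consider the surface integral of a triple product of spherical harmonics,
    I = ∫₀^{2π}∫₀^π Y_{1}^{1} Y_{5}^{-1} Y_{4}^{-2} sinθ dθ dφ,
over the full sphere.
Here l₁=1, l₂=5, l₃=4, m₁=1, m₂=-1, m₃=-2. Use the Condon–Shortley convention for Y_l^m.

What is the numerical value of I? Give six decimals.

0.000000

m-sum = 1 − 1 − 2 = -2 ≠ 0 ⇒ I = 0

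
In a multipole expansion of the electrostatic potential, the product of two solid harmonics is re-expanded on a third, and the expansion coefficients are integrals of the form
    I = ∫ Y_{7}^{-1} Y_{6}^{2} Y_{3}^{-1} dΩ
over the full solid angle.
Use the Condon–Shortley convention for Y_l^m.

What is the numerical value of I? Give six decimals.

Rules hold: Σm=0, L=16 even, 1≤3≤13.
N = 15·13·7 = 1365
Δ = 10!·4!·2!/17! = 1/2042040
Racah Σ t=4..6: t=4:+1/207360 t=5:−1/57600 t=6:+1/207360 = -1/129600
⇒ 3j(7 6 3; 0 0 0)² = 168/12155, sgn +1
Racah Σ t=6..8: t=6:+1/138240 t=7:−1/181440 t=8:+1/3870720 = 23/11612160
⇒ 3j(7 6 3; -1 2 -1)² = 529/204204, sgn +1
4πI² = N·(3j₀)²·(3jₘ)² = 22218/454597
I = +1·√(0.0488741/4π) = 0.06236404

0.062364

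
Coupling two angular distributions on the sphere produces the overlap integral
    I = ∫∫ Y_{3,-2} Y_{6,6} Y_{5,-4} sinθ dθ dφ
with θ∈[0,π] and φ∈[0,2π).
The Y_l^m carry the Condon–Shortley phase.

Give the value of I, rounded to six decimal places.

m-sum 0 ✓  L=14 even ✓  3≤5≤9 ✓
Π(2lᵢ+1) = 7×13×11 = 1001
triangle coeff Δ(3,6,5) = 1/675675
Σ_t [1,3]: t=1:−1/8640 t=2:+1/2304 t=3:−1/8640 = 7/34560
(3j)²=7/429 [(3 6 5; 0 0 0)], sign=-1
Σ_t [4,4]: t=4:+1/967680 = 1/967680
(3j)²=3/91 [(3 6 5; -2 6 -4)], sign=-1
⇒ 4πI² = 7/13
I = (+1)√(7/13/(4π)) = 0.20700098

0.207001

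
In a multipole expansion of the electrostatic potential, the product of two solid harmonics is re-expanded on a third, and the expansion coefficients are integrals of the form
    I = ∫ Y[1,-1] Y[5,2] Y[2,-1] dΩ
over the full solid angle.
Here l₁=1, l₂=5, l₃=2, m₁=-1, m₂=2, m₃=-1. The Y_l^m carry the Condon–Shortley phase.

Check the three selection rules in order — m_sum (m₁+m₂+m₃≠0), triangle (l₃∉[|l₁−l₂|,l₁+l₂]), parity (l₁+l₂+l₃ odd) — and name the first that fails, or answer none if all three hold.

triangle

Σmᵢ = 0  ✓
l₃∈[|l₁−l₂|,l₁+l₂]=[4,6], have l₃=2  ✗
Σlᵢ = 8 ⇒ even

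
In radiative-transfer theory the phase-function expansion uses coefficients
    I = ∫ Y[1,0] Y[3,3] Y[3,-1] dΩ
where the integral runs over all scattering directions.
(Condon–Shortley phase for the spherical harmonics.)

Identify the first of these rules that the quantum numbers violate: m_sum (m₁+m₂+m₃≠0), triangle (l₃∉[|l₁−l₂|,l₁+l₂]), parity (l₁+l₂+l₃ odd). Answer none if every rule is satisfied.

azimuthal sum: 0 + 3 − 1 = 2  ✗
2 ≤ 3 ≤ 4 (triangle on l)
L = 1 + 3 + 3 = 7 (odd)

m_sum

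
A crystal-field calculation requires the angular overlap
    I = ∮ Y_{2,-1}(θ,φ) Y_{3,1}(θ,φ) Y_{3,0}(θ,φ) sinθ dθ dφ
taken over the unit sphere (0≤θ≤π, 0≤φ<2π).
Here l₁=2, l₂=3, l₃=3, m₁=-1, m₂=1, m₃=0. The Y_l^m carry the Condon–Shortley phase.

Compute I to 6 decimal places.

-0.059471

m-sum 0 ✓  L=8 even ✓  1≤3≤5 ✓
Π(2lᵢ+1) = 5×7×7 = 245
triangle coeff Δ(2,3,3) = 1/3780
Σ_t [0,2]: t=0:+1/24 t=1:−1/4 t=2:+1/24 = -1/6
(3j)²=4/105 [(2 3 3; 0 0 0)], sign=+1
Σ_t [1,2]: t=1:−1/12 t=2:+1/8 = 1/24
(3j)²=1/210 [(2 3 3; -1 1 0)], sign=-1
⇒ 4πI² = 2/45
I = (-1)√(2/45/(4π)) = -0.05947080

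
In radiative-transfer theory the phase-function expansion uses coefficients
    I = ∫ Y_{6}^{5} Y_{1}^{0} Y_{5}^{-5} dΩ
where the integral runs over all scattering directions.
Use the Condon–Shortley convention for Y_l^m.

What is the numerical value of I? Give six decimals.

-0.135514

Checks pass: Σm=0; 12 even; l₃=5∈[5,7].
(2·6+1)(2·1+1)(2·5+1) = 429
Δ: 2! 10! 0! / 13! → 1/858
sum: t=1:−1/14400 = -1/14400
3j²(6 1 5; 0 0 0) = Δ·Π!·Σ² = 6/143  (sign +1)
sum: t=1:−1/3628800 = -1/3628800
3j²(6 1 5; 5 0 -5) = Δ·Π!·Σ² = 1/78  (sign -1)
combine: 4πI² = 429·6/143·1/78 = 3/13
take √, sign -1: I = -0.13551395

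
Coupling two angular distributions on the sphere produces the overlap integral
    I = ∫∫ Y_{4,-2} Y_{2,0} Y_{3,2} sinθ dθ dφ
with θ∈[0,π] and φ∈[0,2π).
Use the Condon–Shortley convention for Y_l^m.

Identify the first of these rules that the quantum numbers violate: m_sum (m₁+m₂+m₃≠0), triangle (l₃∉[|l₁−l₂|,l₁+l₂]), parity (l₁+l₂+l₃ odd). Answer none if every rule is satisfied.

m₁+m₂+m₃ = -2 + 0 + 2 = 0  ✓
triangle: |4−2|=2 ≤ l₃=3 ≤ 4+2=6  ✓
parity: l₁+l₂+l₃ = 9 is odd  ✗

parity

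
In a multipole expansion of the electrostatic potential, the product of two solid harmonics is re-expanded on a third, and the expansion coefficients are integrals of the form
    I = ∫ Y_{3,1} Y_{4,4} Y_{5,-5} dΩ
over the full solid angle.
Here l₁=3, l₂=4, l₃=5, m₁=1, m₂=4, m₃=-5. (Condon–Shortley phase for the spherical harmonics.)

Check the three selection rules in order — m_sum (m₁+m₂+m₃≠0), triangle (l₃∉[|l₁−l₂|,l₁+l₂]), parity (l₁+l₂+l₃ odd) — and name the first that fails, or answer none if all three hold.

azimuthal sum: 1 + 4 − 5 = 0  ✓
1 ≤ 5 ≤ 7 (triangle on l)  ✓
L = 3 + 4 + 5 = 12 (even)  ✓

none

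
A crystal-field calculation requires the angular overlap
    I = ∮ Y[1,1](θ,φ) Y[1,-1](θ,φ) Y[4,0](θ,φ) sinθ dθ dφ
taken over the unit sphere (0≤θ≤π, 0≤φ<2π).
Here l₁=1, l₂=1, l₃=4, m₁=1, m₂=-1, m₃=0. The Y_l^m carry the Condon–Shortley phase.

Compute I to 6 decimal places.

triangle: need 0≤l₃≤2, have 4; I=0

0.000000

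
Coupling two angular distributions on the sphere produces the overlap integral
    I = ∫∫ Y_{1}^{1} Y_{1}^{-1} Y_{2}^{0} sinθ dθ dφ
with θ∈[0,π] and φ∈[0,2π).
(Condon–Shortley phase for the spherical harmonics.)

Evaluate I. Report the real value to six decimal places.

0.126157

Checks pass: Σm=0; 4 even; l₃=2∈[0,2].
(2·1+1)(2·1+1)(2·2+1) = 45
Δ: 0! 2! 2! / 5! → 1/30
sum: t=0:+1/1 = 1/1
3j²(1 1 2; 0 0 0) = Δ·Π!·Σ² = 2/15  (sign +1)
sum: t=0:+1/4 = 1/4
3j²(1 1 2; 1 -1 0) = Δ·Π!·Σ² = 1/30  (sign +1)
combine: 4πI² = 45·2/15·1/30 = 1/5
take √, sign +1: I = 0.12615663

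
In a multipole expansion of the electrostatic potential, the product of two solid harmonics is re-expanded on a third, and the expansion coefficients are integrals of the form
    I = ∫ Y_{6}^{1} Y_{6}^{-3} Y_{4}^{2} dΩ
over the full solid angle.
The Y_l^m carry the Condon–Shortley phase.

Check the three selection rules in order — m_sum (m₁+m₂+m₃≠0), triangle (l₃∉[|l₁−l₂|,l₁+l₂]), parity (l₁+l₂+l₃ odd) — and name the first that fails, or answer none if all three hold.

azimuthal sum: 1 − 3 + 2 = 0  ✓
0 ≤ 4 ≤ 12 (triangle on l)  ✓
L = 6 + 6 + 4 = 16 (even)  ✓

none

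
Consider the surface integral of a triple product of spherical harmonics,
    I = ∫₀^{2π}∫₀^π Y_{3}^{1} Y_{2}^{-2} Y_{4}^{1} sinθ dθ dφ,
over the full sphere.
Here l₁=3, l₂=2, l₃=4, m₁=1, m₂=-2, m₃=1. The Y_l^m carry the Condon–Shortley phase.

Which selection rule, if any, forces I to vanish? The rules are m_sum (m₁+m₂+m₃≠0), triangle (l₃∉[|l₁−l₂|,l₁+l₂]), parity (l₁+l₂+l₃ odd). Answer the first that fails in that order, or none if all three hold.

azimuthal sum: 1 − 2 + 1 = 0  ✓
1 ≤ 4 ≤ 5 (triangle on l)  ✓
L = 3 + 2 + 4 = 9 (odd)  ✗

parity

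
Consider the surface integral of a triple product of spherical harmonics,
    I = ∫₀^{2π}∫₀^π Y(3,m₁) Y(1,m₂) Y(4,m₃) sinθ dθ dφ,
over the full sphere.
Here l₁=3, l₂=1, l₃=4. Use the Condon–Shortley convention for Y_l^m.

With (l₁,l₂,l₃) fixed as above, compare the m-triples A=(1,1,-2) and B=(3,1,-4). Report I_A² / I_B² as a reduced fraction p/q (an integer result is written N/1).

l's match ⇒ only the (l;m) 3-j factors differ between A and B.
A: triangle coeff Δ(3,1,4) = 1/252; Σ_t [0,0]: t=0:+1/96 = 1/96; (3j)²=5/84 [(3 1 4; 1 1 -2)], sign=+1
B: triangle coeff Δ(3,1,4) = 1/252; Σ_t [0,0]: t=0:+1/1440 = 1/1440; (3j)²=1/9 [(3 1 4; 3 1 -4)], sign=+1
I_A²/I_B² = (5/84)/(1/9) = 15/28

15/28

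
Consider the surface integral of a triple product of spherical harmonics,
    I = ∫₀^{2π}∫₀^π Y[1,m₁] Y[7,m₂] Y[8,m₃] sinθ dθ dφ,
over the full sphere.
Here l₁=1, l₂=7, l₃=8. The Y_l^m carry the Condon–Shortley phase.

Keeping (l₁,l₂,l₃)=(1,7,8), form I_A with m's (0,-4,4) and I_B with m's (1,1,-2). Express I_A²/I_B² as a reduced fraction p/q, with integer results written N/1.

Shared (l₁,l₂,l₃)=(1,7,8): N and (l;000)² cancel in I_A²/I_B².
A: Δ = 0!·2!·14!/17! = 1/2040; Racah Σ t=0..0: t=0:+1/239500800 = 1/239500800; ⇒ 3j(1 7 8; 0 -4 4)² = 2/85, sgn +1
B: Δ = 0!·2!·14!/17! = 1/2040; Racah Σ t=0..0: t=0:+1/58060800 = 1/58060800; ⇒ 3j(1 7 8; 1 1 -2)² = 3/136, sgn +1
I_A²/I_B² = (2/85)/(3/136) = 16/15

16/15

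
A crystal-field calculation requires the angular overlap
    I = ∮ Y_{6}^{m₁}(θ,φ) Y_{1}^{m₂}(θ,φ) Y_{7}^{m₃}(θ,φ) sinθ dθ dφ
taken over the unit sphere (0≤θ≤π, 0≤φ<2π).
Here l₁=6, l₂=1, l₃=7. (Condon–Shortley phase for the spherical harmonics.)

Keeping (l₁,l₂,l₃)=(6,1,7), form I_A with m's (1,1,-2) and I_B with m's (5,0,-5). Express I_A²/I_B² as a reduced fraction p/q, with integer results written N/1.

3/2

l's match ⇒ only the (l;m) 3-j factors differ between A and B.
A: triangle coeff Δ(6,1,7) = 1/1365; Σ_t [0,0]: t=0:+1/1209600 = 1/1209600; (3j)²=12/455 [(6 1 7; 1 1 -2)], sign=-1
B: triangle coeff Δ(6,1,7) = 1/1365; Σ_t [0,0]: t=0:+1/39916800 = 1/39916800; (3j)²=8/455 [(6 1 7; 5 0 -5)], sign=+1
I_A²/I_B² = (12/455)/(8/455) = 3/2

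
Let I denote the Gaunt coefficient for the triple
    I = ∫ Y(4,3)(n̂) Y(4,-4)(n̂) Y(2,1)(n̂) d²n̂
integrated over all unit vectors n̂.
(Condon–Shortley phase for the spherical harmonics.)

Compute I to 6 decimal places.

Checks pass: Σm=0; 10 even; l₃=2∈[0,8].
(2·4+1)(2·4+1)(2·2+1) = 405
Δ: 6! 2! 2! / 11! → 1/13860
sum: t=2:+1/192 t=3:−1/36 t=4:+1/192 = -5/288
3j²(4 4 2; 0 0 0) = Δ·Π!·Σ² = 20/693  (sign -1)
sum: t=0:+1/1440 = 1/1440
3j²(4 4 2; 3 -4 1) = Δ·Π!·Σ² = 7/165  (sign -1)
combine: 4πI² = 405·20/693·7/165 = 60/121
take √, sign +1: I = 0.19864517

0.198645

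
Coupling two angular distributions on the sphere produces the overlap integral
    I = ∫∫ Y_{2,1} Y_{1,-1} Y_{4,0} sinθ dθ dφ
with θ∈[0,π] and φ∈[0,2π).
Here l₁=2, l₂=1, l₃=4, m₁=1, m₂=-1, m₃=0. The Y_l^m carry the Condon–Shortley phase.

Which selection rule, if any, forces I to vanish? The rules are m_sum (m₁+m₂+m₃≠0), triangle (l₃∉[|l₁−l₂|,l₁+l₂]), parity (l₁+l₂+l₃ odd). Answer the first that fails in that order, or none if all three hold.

triangle

azimuthal sum: 1 − 1 + 0 = 0  ✓
1 ≤ 4 ≤ 3 (triangle on l)  ✗
L = 2 + 1 + 4 = 7 (odd)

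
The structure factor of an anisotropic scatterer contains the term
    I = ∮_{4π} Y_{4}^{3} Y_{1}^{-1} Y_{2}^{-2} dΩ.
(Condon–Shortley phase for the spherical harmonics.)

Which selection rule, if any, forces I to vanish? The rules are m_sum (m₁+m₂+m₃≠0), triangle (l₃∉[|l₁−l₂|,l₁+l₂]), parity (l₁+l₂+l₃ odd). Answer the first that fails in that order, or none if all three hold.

Σmᵢ = 0  ✓
l₃∈[|l₁−l₂|,l₁+l₂]=[3,5], have l₃=2  ✗
Σlᵢ = 7 ⇒ odd

triangle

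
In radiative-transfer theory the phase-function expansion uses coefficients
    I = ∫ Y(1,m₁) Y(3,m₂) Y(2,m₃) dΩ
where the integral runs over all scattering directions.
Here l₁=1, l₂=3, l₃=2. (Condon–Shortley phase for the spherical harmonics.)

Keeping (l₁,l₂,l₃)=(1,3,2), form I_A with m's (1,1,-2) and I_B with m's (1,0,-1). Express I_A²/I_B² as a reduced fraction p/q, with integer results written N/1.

1/3

Same 1,3,2: normalisation and zero-m 3j drop out of the ratio.
A: Δ: 2! 0! 4! / 7! → 1/105; sum: t=0:+1/48 = 1/48; 3j²(1 3 2; 1 1 -2) = Δ·Π!·Σ² = 1/105  (sign +1)
B: Δ: 2! 0! 4! / 7! → 1/105; sum: t=0:+1/12 = 1/12; 3j²(1 3 2; 1 0 -1) = Δ·Π!·Σ² = 1/35  (sign -1)
I_A²/I_B² = (1/105)/(1/35) = 1/3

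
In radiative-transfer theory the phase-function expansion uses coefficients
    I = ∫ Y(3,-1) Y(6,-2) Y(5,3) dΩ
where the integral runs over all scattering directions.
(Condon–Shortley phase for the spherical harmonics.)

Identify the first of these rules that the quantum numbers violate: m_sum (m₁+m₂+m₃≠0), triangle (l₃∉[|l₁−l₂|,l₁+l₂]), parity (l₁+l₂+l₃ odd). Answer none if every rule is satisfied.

m₁+m₂+m₃ = -1 − 2 + 3 = 0  ✓
triangle: |3−6|=3 ≤ l₃=5 ≤ 3+6=9  ✓
parity: l₁+l₂+l₃ = 14 is even  ✓

none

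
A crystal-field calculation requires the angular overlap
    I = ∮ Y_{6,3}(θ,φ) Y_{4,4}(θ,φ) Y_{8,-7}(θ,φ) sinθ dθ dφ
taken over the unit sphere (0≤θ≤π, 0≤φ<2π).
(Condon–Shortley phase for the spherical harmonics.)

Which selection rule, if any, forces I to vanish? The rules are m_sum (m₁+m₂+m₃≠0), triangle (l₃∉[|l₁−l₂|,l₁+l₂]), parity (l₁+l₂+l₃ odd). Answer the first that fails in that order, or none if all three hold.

none

azimuthal sum: 3 + 4 − 7 = 0  ✓
2 ≤ 8 ≤ 10 (triangle on l)  ✓
L = 6 + 4 + 8 = 18 (even)  ✓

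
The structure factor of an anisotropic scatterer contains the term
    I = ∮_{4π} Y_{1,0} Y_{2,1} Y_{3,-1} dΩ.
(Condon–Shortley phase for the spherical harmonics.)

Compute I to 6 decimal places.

m-sum 0 ✓  L=6 even ✓  1≤3≤3 ✓
Π(2lᵢ+1) = 3×5×7 = 105
triangle coeff Δ(1,2,3) = 1/105
Σ_t [0,0]: t=0:+1/4 = 1/4
(3j)²=3/35 [(1 2 3; 0 0 0)], sign=-1
Σ_t [0,0]: t=0:+1/6 = 1/6
(3j)²=8/105 [(1 2 3; 0 1 -1)], sign=+1
⇒ 4πI² = 24/35
I = (-1)√(24/35/(4π)) = -0.23359668

-0.233597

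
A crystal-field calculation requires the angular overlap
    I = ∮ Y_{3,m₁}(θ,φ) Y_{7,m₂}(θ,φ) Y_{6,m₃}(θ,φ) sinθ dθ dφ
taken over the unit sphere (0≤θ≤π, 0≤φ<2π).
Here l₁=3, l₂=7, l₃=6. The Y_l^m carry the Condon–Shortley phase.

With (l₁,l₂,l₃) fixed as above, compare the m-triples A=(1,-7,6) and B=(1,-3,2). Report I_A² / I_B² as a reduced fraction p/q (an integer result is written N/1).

11011/5120

Same 3,7,6: normalisation and zero-m 3j drop out of the ratio.
A: Δ: 4! 2! 10! / 17! → 1/2042040; sum: t=0:+1/174182400 = 1/174182400; 3j²(3 7 6; 1 -7 6) = Δ·Π!·Σ² = 11/340  (sign +1)
B: Δ: 4! 2! 10! / 17! → 1/2042040; sum: t=0:+1/829440 t=1:−1/181440 t=2:+1/645120 = -1/362880; 3j²(3 7 6; 1 -3 2) = Δ·Π!·Σ² = 256/17017  (sign -1)
I_A²/I_B² = (11/340)/(256/17017) = 11011/5120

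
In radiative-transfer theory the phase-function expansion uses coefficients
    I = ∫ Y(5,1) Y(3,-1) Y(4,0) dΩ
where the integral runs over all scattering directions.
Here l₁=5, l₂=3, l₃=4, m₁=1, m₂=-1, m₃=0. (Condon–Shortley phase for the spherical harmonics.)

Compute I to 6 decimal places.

Checks pass: Σm=0; 12 even; l₃=4∈[2,8].
(2·5+1)(2·3+1)(2·4+1) = 693
Δ: 4! 6! 2! / 13! → 1/180180
sum: t=1:−1/576 t=2:+1/144 t=3:−1/576 = 1/288
3j²(5 3 4; 0 0 0) = Δ·Π!·Σ² = 20/1001  (sign +1)
sum: t=0:+1/2304 t=1:−1/216 t=2:+1/384 = -11/6912
3j²(5 3 4; 1 -1 0) = Δ·Π!·Σ² = 11/1638  (sign -1)
combine: 4πI² = 693·20/1001·11/1638 = 110/1183
take √, sign -1: I = -0.08601992

-0.086020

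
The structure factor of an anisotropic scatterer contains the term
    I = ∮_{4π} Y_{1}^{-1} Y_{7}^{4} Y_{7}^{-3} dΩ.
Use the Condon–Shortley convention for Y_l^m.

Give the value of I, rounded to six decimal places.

Σlᵢ=15 odd — θ-integrand is odd under cosθ→−cosθ; I=0

0.000000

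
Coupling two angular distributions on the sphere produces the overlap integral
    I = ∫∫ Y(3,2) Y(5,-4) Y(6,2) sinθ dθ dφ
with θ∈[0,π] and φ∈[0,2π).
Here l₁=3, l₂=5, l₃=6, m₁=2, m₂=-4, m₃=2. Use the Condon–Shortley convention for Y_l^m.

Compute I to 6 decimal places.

Rules hold: Σm=0, L=14 even, 2≤6≤8.
N = 7·11·13 = 1001
Δ = 2!·4!·8!/15! = 1/675675
Racah Σ t=0..2: t=0:+1/8640 t=1:−1/2304 t=2:+1/8640 = -7/34560
⇒ 3j(3 5 6; 0 0 0)² = 7/429, sgn -1
Racah Σ t=0..1: t=0:+1/60480 t=1:−1/967680 = 1/64512
⇒ 3j(3 5 6; 2 -4 2)² = 15/1001, sgn +1
4πI² = N·(3j₀)²·(3jₘ)² = 35/143
I = -1·√(0.244755/4π) = -0.13956004

-0.139560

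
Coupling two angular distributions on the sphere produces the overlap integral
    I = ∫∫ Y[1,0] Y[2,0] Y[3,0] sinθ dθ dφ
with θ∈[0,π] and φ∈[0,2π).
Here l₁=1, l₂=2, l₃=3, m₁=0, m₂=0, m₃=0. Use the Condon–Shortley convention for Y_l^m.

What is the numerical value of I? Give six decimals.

0.247767

Rules hold: Σm=0, L=6 even, 1≤3≤3.
N = 3·5·7 = 105
Δ = 0!·2!·4!/7! = 1/105
Racah Σ t=0..0: t=0:+1/4 = 1/4
⇒ 3j(1 2 3; 0 0 0)² = 3/35, sgn -1
(m-triple is (0,0,0) — same symbol as above.)
4πI² = N·(3j₀)²·(3jₘ)² = 27/35
I = +1·√(0.771429/4π) = 0.24776670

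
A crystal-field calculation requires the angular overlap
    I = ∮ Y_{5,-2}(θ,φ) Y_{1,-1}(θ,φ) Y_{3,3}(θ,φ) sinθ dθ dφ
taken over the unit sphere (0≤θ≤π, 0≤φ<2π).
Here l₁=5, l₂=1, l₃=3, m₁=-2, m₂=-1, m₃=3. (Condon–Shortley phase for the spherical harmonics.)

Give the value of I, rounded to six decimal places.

l₃=3 ∉ [4,6] — triangle fails ⇒ I = 0

0.000000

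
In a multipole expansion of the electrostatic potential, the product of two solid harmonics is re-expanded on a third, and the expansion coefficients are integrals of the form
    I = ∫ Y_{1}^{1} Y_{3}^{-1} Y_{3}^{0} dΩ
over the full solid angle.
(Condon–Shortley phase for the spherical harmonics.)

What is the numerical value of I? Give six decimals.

Σlᵢ=7 odd — θ-integrand is odd under cosθ→−cosθ; I=0

0.000000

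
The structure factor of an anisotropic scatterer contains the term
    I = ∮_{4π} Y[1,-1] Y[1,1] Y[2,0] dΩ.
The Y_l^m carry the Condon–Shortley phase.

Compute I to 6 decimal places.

0.126157

m-sum 0 ✓  L=4 even ✓  0≤2≤2 ✓
Π(2lᵢ+1) = 3×3×5 = 45
triangle coeff Δ(1,1,2) = 1/30
Σ_t [0,0]: t=0:+1/1 = 1/1
(3j)²=2/15 [(1 1 2; 0 0 0)], sign=+1
Σ_t [0,0]: t=0:+1/4 = 1/4
(3j)²=1/30 [(1 1 2; -1 1 0)], sign=+1
⇒ 4πI² = 1/5
I = (+1)√(1/5/(4π)) = 0.12615663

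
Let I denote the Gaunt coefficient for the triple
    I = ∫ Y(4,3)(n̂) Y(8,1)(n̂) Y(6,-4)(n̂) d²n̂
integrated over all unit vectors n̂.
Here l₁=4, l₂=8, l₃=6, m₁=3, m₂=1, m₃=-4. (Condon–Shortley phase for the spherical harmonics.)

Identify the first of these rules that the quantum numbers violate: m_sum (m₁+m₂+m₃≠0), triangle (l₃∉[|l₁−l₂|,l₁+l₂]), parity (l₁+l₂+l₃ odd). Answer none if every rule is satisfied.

none

azimuthal sum: 3 + 1 − 4 = 0  ✓
4 ≤ 6 ≤ 12 (triangle on l)  ✓
L = 4 + 8 + 6 = 18 (even)  ✓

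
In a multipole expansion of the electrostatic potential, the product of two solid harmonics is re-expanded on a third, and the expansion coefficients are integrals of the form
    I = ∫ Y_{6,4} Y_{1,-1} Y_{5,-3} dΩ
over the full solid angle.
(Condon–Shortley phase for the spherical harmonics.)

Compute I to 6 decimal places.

0.274090

m-sum 0 ✓  L=12 even ✓  5≤5≤7 ✓
Π(2lᵢ+1) = 13×3×11 = 429
triangle coeff Δ(6,1,5) = 1/858
Σ_t [1,1]: t=1:−1/14400 = -1/14400
(3j)²=6/143 [(6 1 5; 0 0 0)], sign=+1
Σ_t [0,0]: t=0:+1/161280 = 1/161280
(3j)²=15/286 [(6 1 5; 4 -1 -3)], sign=+1
⇒ 4πI² = 135/143
I = (+1)√(135/143/(4π)) = 0.27409047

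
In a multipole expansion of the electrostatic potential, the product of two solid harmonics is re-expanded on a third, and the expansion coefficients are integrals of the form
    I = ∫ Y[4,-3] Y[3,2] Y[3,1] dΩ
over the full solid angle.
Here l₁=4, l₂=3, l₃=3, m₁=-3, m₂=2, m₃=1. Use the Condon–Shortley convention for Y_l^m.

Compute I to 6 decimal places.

Rules hold: Σm=0, L=10 even, 1≤3≤7.
N = 9·7·7 = 441
Δ = 4!·4!·2!/11! = 1/34650
Racah Σ t=1..3: t=1:−1/72 t=2:+1/16 t=3:−1/72 = 5/144
⇒ 3j(4 3 3; 0 0 0)² = 2/77, sgn -1
Racah Σ t=3..4: t=3:−1/288 t=4:+1/144 = 1/288
⇒ 3j(4 3 3; -3 2 1)² = 1/99, sgn +1
4πI² = N·(3j₀)²·(3jₘ)² = 14/121
I = -1·√(0.115702/4π) = -0.09595473

-0.095955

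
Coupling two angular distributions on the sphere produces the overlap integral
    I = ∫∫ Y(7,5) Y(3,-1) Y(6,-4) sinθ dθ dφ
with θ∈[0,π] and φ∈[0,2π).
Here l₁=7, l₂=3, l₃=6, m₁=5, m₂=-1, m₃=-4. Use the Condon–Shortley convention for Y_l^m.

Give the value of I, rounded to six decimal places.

Checks pass: Σm=0; 16 even; l₃=6∈[4,10].
(2·7+1)(2·3+1)(2·6+1) = 1365
Δ: 4! 10! 2! / 17! → 1/2042040
sum: t=1:−1/207360 t=2:+1/57600 t=3:−1/207360 = 1/129600
3j²(7 3 6; 0 0 0) = Δ·Π!·Σ² = 168/12155  (sign +1)
sum: t=0:+1/3870720 t=1:−1/2177280 t=2:+1/29030400 = -29/174182400
3j²(7 3 6; 5 -1 -4) = Δ·Π!·Σ² = 841/185640  (sign -1)
combine: 4πI² = 1365·168/12155·841/185640 = 17661/206635
take √, sign -1: I = -0.08247091

-0.082471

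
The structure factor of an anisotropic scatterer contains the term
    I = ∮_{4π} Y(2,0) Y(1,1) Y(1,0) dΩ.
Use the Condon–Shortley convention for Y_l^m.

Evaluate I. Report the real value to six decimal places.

m-sum = 0 + 1 + 0 = 1 ≠ 0 ⇒ I = 0

0.000000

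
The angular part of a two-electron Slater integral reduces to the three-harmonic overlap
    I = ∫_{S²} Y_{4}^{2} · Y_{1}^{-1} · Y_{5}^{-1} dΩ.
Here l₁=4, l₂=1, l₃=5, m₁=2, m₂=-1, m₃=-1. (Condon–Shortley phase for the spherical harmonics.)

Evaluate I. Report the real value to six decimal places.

m-sum 0 ✓  L=10 even ✓  3≤5≤5 ✓
Π(2lᵢ+1) = 9×3×11 = 297
triangle coeff Δ(4,1,5) = 1/495
Σ_t [0,0]: t=0:+1/576 = 1/576
(3j)²=5/99 [(4 1 5; 0 0 0)], sign=-1
Σ_t [0,0]: t=0:+1/2880 = 1/2880
(3j)²=2/165 [(4 1 5; 2 -1 -1)], sign=+1
⇒ 4πI² = 2/11
I = (-1)√(2/11/(4π)) = -0.12028562

-0.120286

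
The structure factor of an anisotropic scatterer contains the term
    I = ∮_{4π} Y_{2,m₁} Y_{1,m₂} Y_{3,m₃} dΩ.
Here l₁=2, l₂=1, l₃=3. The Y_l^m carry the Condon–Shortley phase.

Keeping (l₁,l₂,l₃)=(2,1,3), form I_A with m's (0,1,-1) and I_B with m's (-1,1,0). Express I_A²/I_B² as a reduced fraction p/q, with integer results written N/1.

2/1

Same 2,1,3: normalisation and zero-m 3j drop out of the ratio.
A: Δ: 0! 4! 2! / 7! → 1/105; sum: t=0:+1/8 = 1/8; 3j²(2 1 3; 0 1 -1) = Δ·Π!·Σ² = 2/35  (sign +1)
B: Δ: 0! 4! 2! / 7! → 1/105; sum: t=0:+1/12 = 1/12; 3j²(2 1 3; -1 1 0) = Δ·Π!·Σ² = 1/35  (sign -1)
I_A²/I_B² = (2/35)/(1/35) = 2/1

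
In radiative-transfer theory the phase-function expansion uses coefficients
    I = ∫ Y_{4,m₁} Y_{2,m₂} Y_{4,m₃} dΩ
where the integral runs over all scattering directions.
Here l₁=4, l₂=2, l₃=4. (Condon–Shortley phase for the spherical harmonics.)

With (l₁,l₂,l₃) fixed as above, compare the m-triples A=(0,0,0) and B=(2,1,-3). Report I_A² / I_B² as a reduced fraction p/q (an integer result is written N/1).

Shared (l₁,l₂,l₃)=(4,2,4): N and (l;000)² cancel in I_A²/I_B².
A: Δ = 2!·6!·2!/11! = 1/13860; Racah Σ t=0..2: t=0:+1/192 t=1:−1/36 t=2:+1/192 = -5/288; ⇒ 3j(4 2 4; 0 0 0)² = 20/693, sgn -1
B: Δ = 2!·6!·2!/11! = 1/13860; Racah Σ t=1..2: t=1:−1/240 t=2:+1/1440 = -1/288; ⇒ 3j(4 2 4; 2 1 -3)² = 5/132, sgn +1
I_A²/I_B² = (20/693)/(5/132) = 16/21

16/21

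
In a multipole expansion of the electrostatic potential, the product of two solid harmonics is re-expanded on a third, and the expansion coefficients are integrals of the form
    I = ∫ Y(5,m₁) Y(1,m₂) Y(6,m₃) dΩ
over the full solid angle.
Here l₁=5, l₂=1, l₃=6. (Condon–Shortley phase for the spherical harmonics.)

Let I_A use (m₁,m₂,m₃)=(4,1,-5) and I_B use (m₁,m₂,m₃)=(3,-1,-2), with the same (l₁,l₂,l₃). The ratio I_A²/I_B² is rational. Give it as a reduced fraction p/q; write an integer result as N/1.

55/6

Same 5,1,6: normalisation and zero-m 3j drop out of the ratio.
A: Δ: 0! 10! 2! / 13! → 1/858; sum: t=0:+1/725760 = 1/725760; 3j²(5 1 6; 4 1 -5) = Δ·Π!·Σ² = 5/78  (sign -1)
B: Δ: 0! 10! 2! / 13! → 1/858; sum: t=0:+1/161280 = 1/161280; 3j²(5 1 6; 3 -1 -2) = Δ·Π!·Σ² = 1/143  (sign +1)
I_A²/I_B² = (5/78)/(1/143) = 55/6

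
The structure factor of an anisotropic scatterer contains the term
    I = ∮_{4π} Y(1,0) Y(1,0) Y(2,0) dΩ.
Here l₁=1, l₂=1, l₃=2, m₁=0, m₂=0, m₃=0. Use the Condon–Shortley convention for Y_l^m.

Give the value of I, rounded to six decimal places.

m-sum 0 ✓  L=4 even ✓  0≤2≤2 ✓
Π(2lᵢ+1) = 3×3×5 = 45
triangle coeff Δ(1,1,2) = 1/30
Σ_t [0,0]: t=0:+1/1 = 1/1
(3j)²=2/15 [(1 1 2; 0 0 0)], sign=+1
(m-triple is (0,0,0) — same symbol as above.)
⇒ 4πI² = 4/5
I = (+1)√(4/5/(4π)) = 0.25231325

0.252313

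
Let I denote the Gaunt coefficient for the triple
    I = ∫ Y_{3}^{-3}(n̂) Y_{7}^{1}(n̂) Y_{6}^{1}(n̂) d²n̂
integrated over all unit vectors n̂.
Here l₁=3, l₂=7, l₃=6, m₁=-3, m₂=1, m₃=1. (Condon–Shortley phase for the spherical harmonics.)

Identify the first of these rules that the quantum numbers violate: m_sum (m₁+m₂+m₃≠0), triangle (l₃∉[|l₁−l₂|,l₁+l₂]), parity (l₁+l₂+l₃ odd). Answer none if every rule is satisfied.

m_sum

Σmᵢ = -1  ✗
l₃∈[|l₁−l₂|,l₁+l₂]=[4,10], have l₃=6
Σlᵢ = 16 ⇒ even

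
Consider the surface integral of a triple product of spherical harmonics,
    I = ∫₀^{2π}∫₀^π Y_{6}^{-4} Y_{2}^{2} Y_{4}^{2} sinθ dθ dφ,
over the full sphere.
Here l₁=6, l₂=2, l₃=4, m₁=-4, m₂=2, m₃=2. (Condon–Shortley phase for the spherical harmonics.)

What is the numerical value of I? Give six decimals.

Checks pass: Σm=0; 12 even; l₃=4∈[4,8].
(2·6+1)(2·2+1)(2·4+1) = 585
Δ: 4! 8! 0! / 13! → 1/6435
sum: t=2:+1/2304 = 1/2304
3j²(6 2 4; 0 0 0) = Δ·Π!·Σ² = 5/143  (sign +1)
sum: t=4:+1/34560 = 1/34560
3j²(6 2 4; -4 2 2) = Δ·Π!·Σ² = 14/429  (sign +1)
combine: 4πI² = 585·5/143·14/429 = 1050/1573
take √, sign +1: I = 0.23047581

0.230476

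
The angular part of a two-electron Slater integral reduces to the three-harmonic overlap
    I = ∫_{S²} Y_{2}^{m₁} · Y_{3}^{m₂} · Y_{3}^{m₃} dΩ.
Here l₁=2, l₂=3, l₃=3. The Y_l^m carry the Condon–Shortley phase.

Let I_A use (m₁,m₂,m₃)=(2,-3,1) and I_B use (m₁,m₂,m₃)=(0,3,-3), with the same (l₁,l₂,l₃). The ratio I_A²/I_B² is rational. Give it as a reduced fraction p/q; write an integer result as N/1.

Shared (l₁,l₂,l₃)=(2,3,3): N and (l;000)² cancel in I_A²/I_B².
A: Δ = 2!·2!·4!/9! = 1/3780; Racah Σ t=0..0: t=0:+1/96 = 1/96; ⇒ 3j(2 3 3; 2 -3 1)² = 1/42, sgn +1
B: Δ = 2!·2!·4!/9! = 1/3780; Racah Σ t=2..2: t=2:+1/96 = 1/96; ⇒ 3j(2 3 3; 0 3 -3)² = 5/84, sgn +1
I_A²/I_B² = (1/42)/(5/84) = 2/5

2/5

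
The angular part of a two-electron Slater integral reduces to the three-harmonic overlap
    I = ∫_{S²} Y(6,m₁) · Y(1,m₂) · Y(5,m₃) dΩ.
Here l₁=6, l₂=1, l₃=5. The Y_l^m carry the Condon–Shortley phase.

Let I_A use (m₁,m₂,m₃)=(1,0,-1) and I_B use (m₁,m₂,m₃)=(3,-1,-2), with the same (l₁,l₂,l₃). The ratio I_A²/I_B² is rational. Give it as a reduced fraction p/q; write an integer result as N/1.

Same 6,1,5: normalisation and zero-m 3j drop out of the ratio.
A: Δ: 2! 10! 0! / 13! → 1/858; sum: t=1:−1/17280 = -1/17280; 3j²(6 1 5; 1 0 -1) = Δ·Π!·Σ² = 35/858  (sign -1)
B: Δ: 2! 10! 0! / 13! → 1/858; sum: t=0:+1/60480 = 1/60480; 3j²(6 1 5; 3 -1 -2) = Δ·Π!·Σ² = 6/143  (sign -1)
I_A²/I_B² = (35/858)/(6/143) = 35/36

35/36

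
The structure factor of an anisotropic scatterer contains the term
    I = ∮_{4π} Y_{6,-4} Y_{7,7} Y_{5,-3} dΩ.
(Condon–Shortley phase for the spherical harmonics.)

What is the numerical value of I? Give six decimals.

-0.183405

Rules hold: Σm=0, L=18 even, 1≤5≤13.
N = 13·15·11 = 2145
Δ = 8!·4!·6!/19! = 1/174594420
Racah Σ t=2..6: t=2:+1/4147200 t=3:−1/207360 t=4:+1/82944 t=5:−1/207360 t=6:+1/4147200 = 1/345600
⇒ 3j(6 7 5; 0 0 0)² = 420/46189, sgn -1
Racah Σ t=8..8: t=8:+1/116121600 = 1/116121600
⇒ 3j(6 7 5; -4 7 -3)² = 7/323, sgn +1
4πI² = N·(3j₀)²·(3jₘ)² = 44100/104329
I = -1·√(0.422701/4π) = -0.18340528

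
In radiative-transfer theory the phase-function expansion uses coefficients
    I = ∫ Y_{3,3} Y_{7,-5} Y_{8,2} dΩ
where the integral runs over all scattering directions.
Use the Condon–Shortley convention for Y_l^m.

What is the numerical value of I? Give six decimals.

Checks pass: Σm=0; 18 even; l₃=8∈[4,10].
(2·3+1)(2·7+1)(2·8+1) = 1785
Δ: 2! 4! 12! / 19! → 1/5290740
sum: t=0:+1/7257600 t=1:−1/2073600 t=2:+1/7257600 = -1/4838400
3j²(3 7 8; 0 0 0) = Δ·Π!·Σ² = 252/20995  (sign -1)
sum: t=0:+1/348364800 = 1/348364800
3j²(3 7 8; 3 -5 2) = Δ·Π!·Σ² = 165/58786  (sign +1)
combine: 4πI² = 1785·252/20995·165/58786 = 62370/1037153
take √, sign -1: I = -0.06917697

-0.069177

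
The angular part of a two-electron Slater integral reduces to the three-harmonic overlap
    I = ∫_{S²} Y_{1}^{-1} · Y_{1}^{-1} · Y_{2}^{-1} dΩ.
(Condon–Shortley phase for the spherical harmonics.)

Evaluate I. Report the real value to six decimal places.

0.000000

m-sum = -1 − 1 − 1 = -3 ≠ 0 ⇒ I = 0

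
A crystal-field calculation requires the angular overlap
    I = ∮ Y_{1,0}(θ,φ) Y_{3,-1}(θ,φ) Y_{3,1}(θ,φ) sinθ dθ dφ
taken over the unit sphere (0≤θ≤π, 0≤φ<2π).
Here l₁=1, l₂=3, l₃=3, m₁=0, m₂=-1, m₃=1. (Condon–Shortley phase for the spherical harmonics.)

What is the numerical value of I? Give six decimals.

l₁+l₂+l₃=7 is odd: 3j(l;000)=0 ⇒ I=0

0.000000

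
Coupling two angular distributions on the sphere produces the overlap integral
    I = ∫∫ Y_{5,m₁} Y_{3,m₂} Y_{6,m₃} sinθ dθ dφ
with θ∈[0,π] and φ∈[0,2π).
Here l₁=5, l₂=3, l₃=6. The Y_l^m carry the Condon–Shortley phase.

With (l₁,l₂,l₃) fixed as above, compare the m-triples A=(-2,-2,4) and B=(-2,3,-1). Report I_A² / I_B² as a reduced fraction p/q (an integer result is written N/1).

18/49

l's match ⇒ only the (l;m) 3-j factors differ between A and B.
A: triangle coeff Δ(5,3,6) = 1/675675; Σ_t [0,1]: t=0:+1/60480 t=1:−1/34560 = -1/80640; (3j)²=6/1001 [(5 3 6; -2 -2 4)], sign=-1
B: triangle coeff Δ(5,3,6) = 1/675675; Σ_t [2,2]: t=2:+1/34560 = 1/34560; (3j)²=7/429 [(5 3 6; -2 3 -1)], sign=-1
I_A²/I_B² = (6/1001)/(7/429) = 18/49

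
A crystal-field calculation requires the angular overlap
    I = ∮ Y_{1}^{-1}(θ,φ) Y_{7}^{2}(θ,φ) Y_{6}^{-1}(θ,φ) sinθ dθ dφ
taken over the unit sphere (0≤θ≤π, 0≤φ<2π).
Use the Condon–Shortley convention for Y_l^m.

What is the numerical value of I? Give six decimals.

m-sum 0 ✓  L=14 even ✓  6≤6≤8 ✓
Π(2lᵢ+1) = 3×15×13 = 585
triangle coeff Δ(1,7,6) = 1/1365
Σ_t [1,1]: t=1:−1/518400 = -1/518400
(3j)²=7/195 [(1 7 6; 0 0 0)], sign=-1
Σ_t [2,2]: t=2:+1/1209600 = 1/1209600
(3j)²=12/455 [(1 7 6; -1 2 -1)], sign=-1
⇒ 4πI² = 36/65
I = (+1)√(36/65/(4π)) = 0.20993732

0.209937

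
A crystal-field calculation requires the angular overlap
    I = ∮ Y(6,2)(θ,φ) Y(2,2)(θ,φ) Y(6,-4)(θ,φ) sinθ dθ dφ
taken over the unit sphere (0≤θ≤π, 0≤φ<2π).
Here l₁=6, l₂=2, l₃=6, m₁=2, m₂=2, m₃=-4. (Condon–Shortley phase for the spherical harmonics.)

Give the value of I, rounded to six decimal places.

-0.153870

m-sum 0 ✓  L=14 even ✓  4≤6≤8 ✓
Π(2lᵢ+1) = 13×5×13 = 845
triangle coeff Δ(6,2,6) = 1/90090
Σ_t [0,2]: t=0:+1/69120 t=1:−1/14400 t=2:+1/69120 = -7/172800
(3j)²=14/715 [(6 2 6; 0 0 0)], sign=-1
Σ_t [2,2]: t=2:+1/322560 = 1/322560
(3j)²=18/1001 [(6 2 6; 2 2 -4)], sign=+1
⇒ 4πI² = 36/121
I = (-1)√(36/121/(4π)) = -0.15386989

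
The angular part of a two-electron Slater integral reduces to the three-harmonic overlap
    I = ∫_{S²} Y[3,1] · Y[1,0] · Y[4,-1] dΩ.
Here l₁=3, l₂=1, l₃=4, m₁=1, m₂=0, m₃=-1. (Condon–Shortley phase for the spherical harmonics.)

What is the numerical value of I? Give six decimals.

-0.238414

m-sum 0 ✓  L=8 even ✓  2≤4≤4 ✓
Π(2lᵢ+1) = 7×3×9 = 189
triangle coeff Δ(3,1,4) = 1/252
Σ_t [0,0]: t=0:+1/36 = 1/36
(3j)²=4/63 [(3 1 4; 0 0 0)], sign=+1
Σ_t [0,0]: t=0:+1/48 = 1/48
(3j)²=5/84 [(3 1 4; 1 0 -1)], sign=-1
⇒ 4πI² = 5/7
I = (-1)√(5/7/(4π)) = -0.23841361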